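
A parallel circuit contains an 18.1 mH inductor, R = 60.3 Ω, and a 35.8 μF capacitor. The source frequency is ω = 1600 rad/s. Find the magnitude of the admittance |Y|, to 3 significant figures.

28.2 mS

X_L = ωL = 29.0 Ω
X_C = 1/(ωC) = 17.5 Ω
Parallel: admittances add. Y = 1/R + 1/(jωL) + jωC
Y = (0.0166 + j0.0227) S
|Y| = 0.0282 S → |Z| = 1/|Y| = 35.5 Ω, ∠Z = −∠Y = -53.9°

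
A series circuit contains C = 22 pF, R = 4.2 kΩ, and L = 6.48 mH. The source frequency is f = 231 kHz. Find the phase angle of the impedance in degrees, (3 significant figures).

ω = 2πf = 1.451e+06 rad/s
X_L = ωL = 9410 Ω
X_C = 1/(ωC) = 31300 Ω
Net reactance X = X_L − X_C = -21900 Ω
Z = 4200 − j21900 Ω
|Z| = √(4200² + 21900²) = 22300 Ω
∠Z = arctan(-21900/4200) = -79.1°

-79.1°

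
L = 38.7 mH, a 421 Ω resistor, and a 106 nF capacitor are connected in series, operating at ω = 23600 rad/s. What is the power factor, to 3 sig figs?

X_L = ωL = 913 Ω
X_C = 1/(ωC) = 400 Ω
Net reactance X = X_L − X_C = 514 Ω
Z = 421 + j514 Ω
|Z| = √(421² + 514²) = 664 Ω
∠Z = arctan(514/421) = 50.7°
cos φ = cos(50.7°) = 0.634

0.634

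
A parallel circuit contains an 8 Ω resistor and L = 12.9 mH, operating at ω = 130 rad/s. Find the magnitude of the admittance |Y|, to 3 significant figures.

X_L = ωL = 1.68 Ω
Parallel: admittances add. Y = 1/R + 1/(jωL)
Y = (0.125 − j0.596) S
|Y| = 0.609 S → |Z| = 1/|Y| = 1.64 Ω, ∠Z = −∠Y = 78.2°

609 mS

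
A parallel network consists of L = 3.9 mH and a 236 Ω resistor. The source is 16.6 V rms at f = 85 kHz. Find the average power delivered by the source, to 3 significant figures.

ω = 2πf = 534100 rad/s
X_L = ωL = 2080 Ω
Parallel: admittances add. Y = 1/R + 1/(jωL)
Y = (0.00424 − j0.000480) S
|Y| = 0.00426 S → |Z| = 1/|Y| = 234 Ω, ∠Z = −∠Y = 6.46°
I = V/|Z| = 70.8 mA
P = VI cos φ = 16.6 × 0.0708 × cos(6.46°) = 1.17 W

1.17 W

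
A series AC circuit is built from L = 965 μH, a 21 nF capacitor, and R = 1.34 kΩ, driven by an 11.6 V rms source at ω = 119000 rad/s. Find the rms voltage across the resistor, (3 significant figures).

X_L = ωL = 115 Ω
X_C = 1/(ωC) = 400 Ω
Net reactance X = X_L − X_C = -285 Ω
Z = 1340 − j285 Ω
|Z| = √(1340² + 285²) = 1370 Ω
I = V/|Z| = 8.47 mA
V_R = I·|Z_R| = 0.00847 × 1340 = 11.3 V

11.3 V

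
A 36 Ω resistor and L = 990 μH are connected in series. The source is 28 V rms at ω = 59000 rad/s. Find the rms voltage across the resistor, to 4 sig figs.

X_L = ωL = 58.41 Ω
Z = 36.00 + j58.41 Ω
|Z| = √(36.00² + 58.41²) = 68.61 Ω
I = V/|Z| = 408.1 mA
V_R = I·|Z_R| = 0.4081 × 36.00 = 14.69 V

14.69 V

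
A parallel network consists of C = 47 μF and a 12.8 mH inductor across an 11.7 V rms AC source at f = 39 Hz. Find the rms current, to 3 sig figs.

3.60 A

ω = 2πf = 245.0 rad/s
X_L = ωL = 3.14 Ω
X_C = 1/(ωC) = 86.8 Ω
Parallel: admittances add. Y = 1/(jωL) + jωC
Y = (0 − j0.307) S
|Y| = 0.307 S → |Z| = 1/|Y| = 3.25 Ω, ∠Z = −∠Y = 90.0°
I = V/|Z| = 11.7/3.25 = 3.60 A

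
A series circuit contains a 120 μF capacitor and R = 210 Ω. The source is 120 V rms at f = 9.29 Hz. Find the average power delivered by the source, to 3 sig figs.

46.9 W

ω = 2πf = 58.37 rad/s
X_C = 1/(ωC) = 143 Ω
Z = 210 − j143 Ω
|Z| = √(210² + 143²) = 254 Ω
∠Z = arctan(-143/210) = -34.2°
I = V/|Z| = 473 mA
P = VI cos φ = 120 × 0.473 × cos(-34.2°) = 46.9 W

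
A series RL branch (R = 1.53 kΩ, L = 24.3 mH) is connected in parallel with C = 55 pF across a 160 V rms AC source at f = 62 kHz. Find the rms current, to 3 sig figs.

ω = 2πf = 389600 rad/s
X_L = ωL = 9470 Ω
X_C = 1/(ωC) = 46700 Ω
Branch 1 (R+jX_L): Z₁ = 1530 + j9470 Ω, |Z₁| = 9590 Ω
Branch 2 (−jX_C): Z₂ = −j46700 Ω
Parallel: Z = Z₁Z₂/(Z₁+Z₂), |Z| = 12000 Ω, ∠Z = 78.5°
I = V/|Z| = 160/12000 = 13.3 mA

13.3 mA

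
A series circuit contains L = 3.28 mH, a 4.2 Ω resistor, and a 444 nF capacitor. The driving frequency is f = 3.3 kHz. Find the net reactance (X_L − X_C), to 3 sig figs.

-40.6 Ω

ω = 2πf = 20730 rad/s
X_L = ωL = 68.0 Ω
X_C = 1/(ωC) = 109 Ω
X = 68.0 − 109 = -40.6 Ω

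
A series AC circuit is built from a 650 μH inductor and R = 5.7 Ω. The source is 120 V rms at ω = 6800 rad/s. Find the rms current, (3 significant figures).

16.6 A

X_L = ωL = 4.42 Ω
Z = 5.70 + j4.42 Ω
|Z| = √(5.70² + 4.42²) = 7.21 Ω
I = V/|Z| = 120/7.21 = 16.6 A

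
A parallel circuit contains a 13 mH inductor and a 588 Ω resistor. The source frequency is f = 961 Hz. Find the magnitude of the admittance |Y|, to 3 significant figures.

ω = 2πf = 6038 rad/s
X_L = ωL = 78.5 Ω
Parallel: admittances add. Y = 1/R + 1/(jωL)
Y = (0.00170 − j0.0127) S
|Y| = 0.0129 S → |Z| = 1/|Y| = 77.8 Ω, ∠Z = −∠Y = 82.4°

12.9 mS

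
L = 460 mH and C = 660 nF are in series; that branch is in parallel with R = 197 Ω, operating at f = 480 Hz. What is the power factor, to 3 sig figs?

0.976

ω = 2πf = 3016 rad/s
X_L = ωL = 1390 Ω
X_C = 1/(ωC) = 502 Ω
Branch 1: Z₁ = R = 197 Ω
Branch 2 (series LC): Z₂ = j(X_L − X_C) = j885 Ω
Parallel: Z = Z₁Z₂/(Z₁+Z₂), |Z| = 192 Ω, ∠Z = 12.6°
cos φ = cos(12.6°) = 0.976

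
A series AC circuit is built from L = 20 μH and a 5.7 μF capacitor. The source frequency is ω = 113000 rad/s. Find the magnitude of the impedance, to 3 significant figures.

0.707 Ω

X_L = ωL = 2.26 Ω
X_C = 1/(ωC) = 1.55 Ω
Net reactance X = X_L − X_C = 0.707 Ω
Z = j0.707 Ω
|Z| = √(0² + 0.707²) = 0.707 Ω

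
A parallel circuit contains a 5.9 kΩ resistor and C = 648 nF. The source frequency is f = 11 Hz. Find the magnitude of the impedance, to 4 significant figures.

ω = 2πf = 69.12 rad/s
X_C = 1/(ωC) = 22330 Ω
Parallel: admittances add. Y = 1/R + jωC
Y = (0.0001695 + j4.479e-05) S
|Y| = 0.0001753 S → |Z| = 1/|Y| = 5704 Ω, ∠Z = −∠Y = -14.80°

5704 Ω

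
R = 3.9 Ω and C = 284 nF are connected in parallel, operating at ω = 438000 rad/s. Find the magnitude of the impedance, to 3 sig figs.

X_C = 1/(ωC) = 8.04 Ω
Parallel: admittances add. Y = 1/R + jωC
Y = (0.256 + j0.124) S
|Y| = 0.285 S → |Z| = 1/|Y| = 3.51 Ω, ∠Z = −∠Y = -25.9°

3.51 Ω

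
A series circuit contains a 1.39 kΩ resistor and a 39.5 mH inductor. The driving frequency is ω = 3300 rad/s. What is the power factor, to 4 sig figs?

X_L = ωL = 130.3 Ω
Z = 1390 + j130.3 Ω
|Z| = √(1390² + 130.3²) = 1396 Ω
∠Z = arctan(130.3/1390) = 5.357°
cos φ = cos(5.357°) = 0.9956

0.9956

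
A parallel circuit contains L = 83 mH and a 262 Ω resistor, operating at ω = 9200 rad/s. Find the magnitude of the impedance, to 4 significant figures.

X_L = ωL = 763.6 Ω
Parallel: admittances add. Y = 1/R + 1/(jωL)
Y = (0.003817 − j0.001310) S
|Y| = 0.004035 S → |Z| = 1/|Y| = 247.8 Ω, ∠Z = −∠Y = 18.94°

247.8 Ω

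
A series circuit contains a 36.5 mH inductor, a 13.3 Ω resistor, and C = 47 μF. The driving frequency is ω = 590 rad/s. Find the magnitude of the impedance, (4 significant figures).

19.70 Ω

X_L = ωL = 21.54 Ω
X_C = 1/(ωC) = 36.06 Ω
Net reactance X = X_L − X_C = -14.53 Ω
Z = 13.30 − j14.53 Ω
|Z| = √(13.30² + 14.53²) = 19.70 Ω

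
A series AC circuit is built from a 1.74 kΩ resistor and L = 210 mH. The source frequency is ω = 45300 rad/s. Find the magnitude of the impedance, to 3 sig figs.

9670 Ω

X_L = ωL = 9510 Ω
Z = 1740 + j9510 Ω
|Z| = √(1740² + 9510²) = 9670 Ω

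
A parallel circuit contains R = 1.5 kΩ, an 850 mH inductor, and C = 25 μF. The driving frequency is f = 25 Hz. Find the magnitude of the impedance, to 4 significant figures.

ω = 2πf = 157.1 rad/s
X_L = ωL = 133.5 Ω
X_C = 1/(ωC) = 254.6 Ω
Parallel: admittances add. Y = 1/R + 1/(jωL) + jωC
Y = (0.0006667 − j0.003563) S
|Y| = 0.003624 S → |Z| = 1/|Y| = 275.9 Ω, ∠Z = −∠Y = 79.40°

275.9 Ω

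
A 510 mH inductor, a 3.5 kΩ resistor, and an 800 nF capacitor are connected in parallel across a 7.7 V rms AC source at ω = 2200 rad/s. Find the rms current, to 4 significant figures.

7.042 mA

X_L = ωL = 1122 Ω
X_C = 1/(ωC) = 568.2 Ω
Parallel: admittances add. Y = 1/R + 1/(jωL) + jωC
Y = (0.0002857 + j0.0008687) S
|Y| = 0.0009145 S → |Z| = 1/|Y| = 1093 Ω, ∠Z = −∠Y = -71.79°
I = V/|Z| = 7.7/1093 = 7.042 mA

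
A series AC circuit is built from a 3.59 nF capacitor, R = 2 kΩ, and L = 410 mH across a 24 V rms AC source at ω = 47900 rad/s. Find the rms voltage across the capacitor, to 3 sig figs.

X_L = ωL = 19600 Ω
X_C = 1/(ωC) = 5820 Ω
Net reactance X = X_L − X_C = 13800 Ω
Z = 2000 + j13800 Ω
|Z| = √(2000² + 13800²) = 14000 Ω
I = V/|Z| = 1.72 mA
V_C = I·|Z_C| = 0.00172 × 5820 = 9.99 V

9.99 V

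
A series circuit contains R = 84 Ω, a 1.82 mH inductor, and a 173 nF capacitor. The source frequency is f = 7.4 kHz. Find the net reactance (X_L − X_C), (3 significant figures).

-39.7 Ω

ω = 2πf = 46500 rad/s
X_L = ωL = 84.6 Ω
X_C = 1/(ωC) = 124 Ω
X = 84.6 − 124 = -39.7 Ω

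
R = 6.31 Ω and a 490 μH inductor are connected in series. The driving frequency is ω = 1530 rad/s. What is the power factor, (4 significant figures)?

0.9930

X_L = ωL = 0.7497 Ω
Z = 6.310 + j0.7497 Ω
|Z| = √(6.310² + 0.7497²) = 6.354 Ω
∠Z = arctan(0.7497/6.310) = 6.776°
cos φ = cos(6.776°) = 0.9930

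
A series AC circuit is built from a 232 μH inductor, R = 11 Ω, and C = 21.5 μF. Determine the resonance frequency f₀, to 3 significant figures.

ω₀ = 1/√(LC) = 1/√(0.000232 × 2.15e-05) = 14160 rad/s
f₀ = ω₀/(2π) = 2.25 kHz

2.25 kHz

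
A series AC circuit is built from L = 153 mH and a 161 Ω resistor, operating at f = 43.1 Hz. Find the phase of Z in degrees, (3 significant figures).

ω = 2πf = 270.8 rad/s
X_L = ωL = 41.4 Ω
Z = 161 + j41.4 Ω
|Z| = √(161² + 41.4²) = 166 Ω
∠Z = arctan(41.4/161) = 14.4°

14.4°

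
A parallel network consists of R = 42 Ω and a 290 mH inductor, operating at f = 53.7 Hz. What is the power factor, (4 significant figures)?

0.9189

ω = 2πf = 337.4 rad/s
X_L = ωL = 97.85 Ω
Parallel: admittances add. Y = 1/R + 1/(jωL)
Y = (0.02381 − j0.01022) S
|Y| = 0.02591 S → |Z| = 1/|Y| = 38.59 Ω, ∠Z = −∠Y = 23.23°
cos φ = cos(23.23°) = 0.9189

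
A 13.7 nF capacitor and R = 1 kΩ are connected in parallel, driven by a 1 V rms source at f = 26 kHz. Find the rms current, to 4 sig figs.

2.451 mA

ω = 2πf = 163400 rad/s
X_C = 1/(ωC) = 446.8 Ω
Parallel: admittances add. Y = 1/R + jωC
Y = (0.001000 + j0.002238) S
|Y| = 0.002451 S → |Z| = 1/|Y| = 407.9 Ω, ∠Z = −∠Y = -65.92°
I = V/|Z| = 1/407.9 = 2.451 mA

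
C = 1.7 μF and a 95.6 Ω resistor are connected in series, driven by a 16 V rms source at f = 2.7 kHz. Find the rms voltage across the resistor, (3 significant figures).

ω = 2πf = 16960 rad/s
X_C = 1/(ωC) = 34.7 Ω
Z = 95.6 − j34.7 Ω
|Z| = √(95.6² + 34.7²) = 102 Ω
I = V/|Z| = 157 mA
V_R = I·|Z_R| = 0.157 × 95.6 = 15.0 V

15.0 V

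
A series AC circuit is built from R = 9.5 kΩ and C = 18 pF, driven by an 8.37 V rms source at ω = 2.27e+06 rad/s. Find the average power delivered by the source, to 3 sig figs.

966 μW

X_C = 1/(ωC) = 24500 Ω
Z = 9500 − j24500 Ω
|Z| = √(9500² + 24500²) = 26300 Ω
∠Z = arctan(-24500/9500) = -68.8°
I = V/|Z| = 319 μA
P = VI cos φ = 8.37 × 0.000319 × cos(-68.8°) = 966 μW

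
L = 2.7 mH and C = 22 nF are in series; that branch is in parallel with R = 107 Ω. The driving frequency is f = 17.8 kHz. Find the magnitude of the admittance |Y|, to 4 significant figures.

13.38 mS

ω = 2πf = 111800 rad/s
X_L = ωL = 302.0 Ω
X_C = 1/(ωC) = 406.4 Ω
Branch 1: Z₁ = R = 107.0 Ω
Branch 2 (series LC): Z₂ = j(X_L − X_C) = −j104.5 Ω
Parallel: Z = Z₁Z₂/(Z₁+Z₂), |Z| = 74.74 Ω, ∠Z = -45.69°
|Y| = 1/|Z| = 13.38 mS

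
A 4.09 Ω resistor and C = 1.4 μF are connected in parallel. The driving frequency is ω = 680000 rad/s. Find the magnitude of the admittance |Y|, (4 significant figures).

982.9 mS

X_C = 1/(ωC) = 1.050 Ω
Parallel: admittances add. Y = 1/R + jωC
Y = (0.2445 + j0.9520) S
|Y| = 0.9829 S → |Z| = 1/|Y| = 1.017 Ω, ∠Z = −∠Y = -75.60°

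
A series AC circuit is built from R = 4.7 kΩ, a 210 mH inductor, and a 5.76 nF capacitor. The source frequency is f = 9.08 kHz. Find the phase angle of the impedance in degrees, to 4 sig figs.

ω = 2πf = 57050 rad/s
X_L = ωL = 11980 Ω
X_C = 1/(ωC) = 3043 Ω
Net reactance X = X_L − X_C = 8938 Ω
Z = 4700 + j8938 Ω
|Z| = √(4700² + 8938²) = 10100 Ω
∠Z = arctan(8938/4700) = 62.26°

62.26°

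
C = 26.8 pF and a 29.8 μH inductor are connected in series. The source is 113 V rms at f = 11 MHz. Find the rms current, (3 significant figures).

74.4 mA

ω = 2πf = 6.912e+07 rad/s
X_L = ωL = 2060 Ω
X_C = 1/(ωC) = 540 Ω
Net reactance X = X_L − X_C = 1520 Ω
Z = j1520 Ω
|Z| = √(0² + 1520²) = 1520 Ω
I = V/|Z| = 113/1520 = 74.4 mA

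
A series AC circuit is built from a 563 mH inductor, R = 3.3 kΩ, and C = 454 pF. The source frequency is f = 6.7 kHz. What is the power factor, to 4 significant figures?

ω = 2πf = 42100 rad/s
X_L = ωL = 23700 Ω
X_C = 1/(ωC) = 52320 Ω
Net reactance X = X_L − X_C = -28620 Ω
Z = 3300 − j28620 Ω
|Z| = √(3300² + 28620²) = 28810 Ω
∠Z = arctan(-28620/3300) = -83.42°
cos φ = cos(-83.42°) = 0.1145

0.1145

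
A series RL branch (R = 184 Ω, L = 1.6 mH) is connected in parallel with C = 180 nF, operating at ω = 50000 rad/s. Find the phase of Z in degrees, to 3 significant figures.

X_L = ωL = 80.0 Ω
X_C = 1/(ωC) = 111 Ω
Branch 1 (R+jX_L): Z₁ = 184 + j80.0 Ω, |Z₁| = 201 Ω
Branch 2 (−jX_C): Z₂ = −j111 Ω
Parallel: Z = Z₁Z₂/(Z₁+Z₂), |Z| = 119 Ω, ∠Z = -56.9°

-56.9°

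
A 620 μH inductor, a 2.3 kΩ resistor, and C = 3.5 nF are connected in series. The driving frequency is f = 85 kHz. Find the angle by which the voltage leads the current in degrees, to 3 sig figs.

-5.06°

ω = 2πf = 534100 rad/s
X_L = ωL = 331 Ω
X_C = 1/(ωC) = 535 Ω
Net reactance X = X_L − X_C = -204 Ω
Z = 2300 − j204 Ω
|Z| = √(2300² + 204²) = 2310 Ω
∠Z = arctan(-204/2300) = -5.06°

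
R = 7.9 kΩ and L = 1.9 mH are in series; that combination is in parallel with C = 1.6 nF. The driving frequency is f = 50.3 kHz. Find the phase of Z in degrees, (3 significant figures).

-75.8°

ω = 2πf = 316000 rad/s
X_L = ωL = 600 Ω
X_C = 1/(ωC) = 1980 Ω
Branch 1 (R+jX_L): Z₁ = 7900 + j600 Ω, |Z₁| = 7920 Ω
Branch 2 (−jX_C): Z₂ = −j1980 Ω
Parallel: Z = Z₁Z₂/(Z₁+Z₂), |Z| = 1950 Ω, ∠Z = -75.8°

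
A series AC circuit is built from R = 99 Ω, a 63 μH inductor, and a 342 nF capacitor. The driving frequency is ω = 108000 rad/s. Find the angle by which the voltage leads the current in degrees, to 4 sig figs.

X_L = ωL = 6.804 Ω
X_C = 1/(ωC) = 27.07 Ω
Net reactance X = X_L − X_C = -20.27 Ω
Z = 99.00 − j20.27 Ω
|Z| = √(99.00² + 20.27²) = 101.1 Ω
∠Z = arctan(-20.27/99.00) = -11.57°

-11.57°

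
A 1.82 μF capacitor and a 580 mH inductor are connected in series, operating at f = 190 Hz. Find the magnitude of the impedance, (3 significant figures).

ω = 2πf = 1194 rad/s
X_L = ωL = 692 Ω
X_C = 1/(ωC) = 460 Ω
Net reactance X = X_L − X_C = 232 Ω
Z = j232 Ω
|Z| = √(0² + 232²) = 232 Ω

232 Ω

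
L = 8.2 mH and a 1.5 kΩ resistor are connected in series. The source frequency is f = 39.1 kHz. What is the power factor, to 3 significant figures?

ω = 2πf = 245700 rad/s
X_L = ωL = 2010 Ω
Z = 1500 + j2010 Ω
|Z| = √(1500² + 2010²) = 2510 Ω
∠Z = arctan(2010/1500) = 53.3°
cos φ = cos(53.3°) = 0.597

0.597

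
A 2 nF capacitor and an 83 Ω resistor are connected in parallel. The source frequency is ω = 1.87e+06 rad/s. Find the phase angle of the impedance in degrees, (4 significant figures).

-17.25°

X_C = 1/(ωC) = 267.4 Ω
Parallel: admittances add. Y = 1/R + jωC
Y = (0.01205 + j0.003740) S
|Y| = 0.01262 S → |Z| = 1/|Y| = 79.27 Ω, ∠Z = −∠Y = -17.25°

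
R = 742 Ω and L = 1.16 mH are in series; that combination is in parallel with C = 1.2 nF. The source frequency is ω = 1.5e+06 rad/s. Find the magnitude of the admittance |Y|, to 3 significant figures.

1.33 mS

X_L = ωL = 1740 Ω
X_C = 1/(ωC) = 556 Ω
Branch 1 (R+jX_L): Z₁ = 742 + j1740 Ω, |Z₁| = 1890 Ω
Branch 2 (−jX_C): Z₂ = −j556 Ω
Parallel: Z = Z₁Z₂/(Z₁+Z₂), |Z| = 752 Ω, ∠Z = -81.0°
|Y| = 1/|Z| = 1.33 mS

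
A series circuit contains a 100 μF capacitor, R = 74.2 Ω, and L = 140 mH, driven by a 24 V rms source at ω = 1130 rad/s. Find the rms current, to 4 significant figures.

143.9 mA

X_L = ωL = 158.2 Ω
X_C = 1/(ωC) = 8.850 Ω
Net reactance X = X_L − X_C = 149.4 Ω
Z = 74.20 + j149.4 Ω
|Z| = √(74.20² + 149.4²) = 166.8 Ω
I = V/|Z| = 24/166.8 = 143.9 mA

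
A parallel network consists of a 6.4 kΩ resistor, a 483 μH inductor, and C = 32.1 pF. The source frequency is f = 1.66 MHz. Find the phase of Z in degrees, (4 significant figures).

ω = 2πf = 1.043e+07 rad/s
X_L = ωL = 5038 Ω
X_C = 1/(ωC) = 2987 Ω
Parallel: admittances add. Y = 1/R + 1/(jωL) + jωC
Y = (0.0001563 + j0.0001363) S
|Y| = 0.0002073 S → |Z| = 1/|Y| = 4823 Ω, ∠Z = −∠Y = -41.10°

-41.10°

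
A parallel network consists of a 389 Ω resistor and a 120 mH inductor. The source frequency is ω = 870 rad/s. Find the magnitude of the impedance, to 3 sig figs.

101 Ω

X_L = ωL = 104 Ω
Parallel: admittances add. Y = 1/R + 1/(jωL)
Y = (0.00257 − j0.00958) S
|Y| = 0.00992 S → |Z| = 1/|Y| = 101 Ω, ∠Z = −∠Y = 75.0°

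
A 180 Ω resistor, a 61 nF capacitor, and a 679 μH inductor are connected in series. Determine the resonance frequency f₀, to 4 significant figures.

ω₀ = 1/√(LC) = 1/√(0.000679 × 6.1e-08) = 155400 rad/s
f₀ = ω₀/(2π) = 24.73 kHz

24.73 kHz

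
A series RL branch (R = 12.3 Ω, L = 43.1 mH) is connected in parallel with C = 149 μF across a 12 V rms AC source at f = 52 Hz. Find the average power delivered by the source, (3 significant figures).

ω = 2πf = 326.7 rad/s
X_L = ωL = 14.1 Ω
X_C = 1/(ωC) = 20.5 Ω
Branch 1 (R+jX_L): Z₁ = 12.3 + j14.1 Ω, |Z₁| = 18.7 Ω
Branch 2 (−jX_C): Z₂ = −j20.5 Ω
Parallel: Z = Z₁Z₂/(Z₁+Z₂), |Z| = 27.6 Ω, ∠Z = -13.4°
I = V/|Z| = 434 mA
P = VI cos φ = 12 × 0.434 × cos(-13.4°) = 5.07 W

5.07 W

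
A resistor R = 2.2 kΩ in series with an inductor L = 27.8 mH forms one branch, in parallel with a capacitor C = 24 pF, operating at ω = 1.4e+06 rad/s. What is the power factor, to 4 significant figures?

X_L = ωL = 38920 Ω
X_C = 1/(ωC) = 29760 Ω
Branch 1 (R+jX_L): Z₁ = 2200 + j38920 Ω, |Z₁| = 38980 Ω
Branch 2 (−jX_C): Z₂ = −j29760 Ω
Parallel: Z = Z₁Z₂/(Z₁+Z₂), |Z| = 123200 Ω, ∠Z = -79.73°
cos φ = cos(-79.73°) = 0.1783

0.1783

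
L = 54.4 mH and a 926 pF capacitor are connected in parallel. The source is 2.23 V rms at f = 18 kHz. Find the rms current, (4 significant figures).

ω = 2πf = 113100 rad/s
X_L = ωL = 6152 Ω
X_C = 1/(ωC) = 9549 Ω
Parallel: admittances add. Y = 1/(jωL) + jωC
Y = (0 − j5.781e-05) S
|Y| = 5.781e-05 S → |Z| = 1/|Y| = 17300 Ω, ∠Z = −∠Y = 90.00°
I = V/|Z| = 2.23/17300 = 128.9 μA

128.9 μA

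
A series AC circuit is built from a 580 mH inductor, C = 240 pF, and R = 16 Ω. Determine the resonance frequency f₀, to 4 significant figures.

13.49 kHz

ω₀ = 1/√(LC) = 1/√(0.58 × 2.4e-10) = 84760 rad/s
f₀ = ω₀/(2π) = 13.49 kHz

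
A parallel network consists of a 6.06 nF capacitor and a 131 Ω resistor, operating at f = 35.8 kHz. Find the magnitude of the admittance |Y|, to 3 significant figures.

7.75 mS

ω = 2πf = 224900 rad/s
X_C = 1/(ωC) = 734 Ω
Parallel: admittances add. Y = 1/R + jωC
Y = (0.00763 + j0.00136) S
|Y| = 0.00775 S → |Z| = 1/|Y| = 129 Ω, ∠Z = −∠Y = -10.1°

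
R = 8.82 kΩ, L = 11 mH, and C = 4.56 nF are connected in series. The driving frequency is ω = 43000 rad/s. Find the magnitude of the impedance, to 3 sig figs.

9960 Ω

X_L = ωL = 473 Ω
X_C = 1/(ωC) = 5100 Ω
Net reactance X = X_L − X_C = -4630 Ω
Z = 8820 − j4630 Ω
|Z| = √(8820² + 4630²) = 9960 Ω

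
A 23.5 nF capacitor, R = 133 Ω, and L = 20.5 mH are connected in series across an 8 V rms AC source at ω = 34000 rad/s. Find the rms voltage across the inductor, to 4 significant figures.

9.777 V

X_L = ωL = 697.0 Ω
X_C = 1/(ωC) = 1252 Ω
Net reactance X = X_L − X_C = -554.6 Ω
Z = 133.0 − j554.6 Ω
|Z| = √(133.0² + 554.6²) = 570.3 Ω
I = V/|Z| = 14.03 mA
V_L = I·|Z_L| = 0.01403 × 697.0 = 9.777 V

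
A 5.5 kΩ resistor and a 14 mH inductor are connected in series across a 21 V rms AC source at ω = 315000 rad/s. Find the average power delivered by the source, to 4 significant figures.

48.80 mW

X_L = ωL = 4410 Ω
Z = 5500 + j4410 Ω
|Z| = √(5500² + 4410²) = 7050 Ω
∠Z = arctan(4410/5500) = 38.72°
I = V/|Z| = 2.979 mA
P = VI cos φ = 21 × 0.002979 × cos(38.72°) = 48.80 mW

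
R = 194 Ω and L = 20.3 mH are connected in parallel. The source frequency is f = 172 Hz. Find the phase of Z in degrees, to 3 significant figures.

83.5°

ω = 2πf = 1081 rad/s
X_L = ωL = 21.9 Ω
Parallel: admittances add. Y = 1/R + 1/(jωL)
Y = (0.00515 − j0.0456) S
|Y| = 0.0459 S → |Z| = 1/|Y| = 21.8 Ω, ∠Z = −∠Y = 83.5°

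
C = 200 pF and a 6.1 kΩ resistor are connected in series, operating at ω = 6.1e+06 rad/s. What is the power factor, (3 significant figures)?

0.991

X_C = 1/(ωC) = 820 Ω
Z = 6100 − j820 Ω
|Z| = √(6100² + 820²) = 6150 Ω
∠Z = arctan(-820/6100) = -7.65°
cos φ = cos(-7.65°) = 0.991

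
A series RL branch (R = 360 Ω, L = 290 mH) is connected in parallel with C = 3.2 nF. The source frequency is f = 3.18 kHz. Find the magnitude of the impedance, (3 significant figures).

9220 Ω

ω = 2πf = 19980 rad/s
X_L = ωL = 5790 Ω
X_C = 1/(ωC) = 15600 Ω
Branch 1 (R+jX_L): Z₁ = 360 + j5790 Ω, |Z₁| = 5810 Ω
Branch 2 (−jX_C): Z₂ = −j15600 Ω
Parallel: Z = Z₁Z₂/(Z₁+Z₂), |Z| = 9220 Ω, ∠Z = 84.4°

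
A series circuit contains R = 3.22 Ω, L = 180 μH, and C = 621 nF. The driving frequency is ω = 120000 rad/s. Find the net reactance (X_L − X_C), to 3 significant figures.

8.18 Ω

X_L = ωL = 21.6 Ω
X_C = 1/(ωC) = 13.4 Ω
X = 21.6 − 13.4 = 8.18 Ω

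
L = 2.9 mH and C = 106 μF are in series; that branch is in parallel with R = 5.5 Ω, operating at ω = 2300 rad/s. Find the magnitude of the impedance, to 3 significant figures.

2.33 Ω

X_L = ωL = 6.67 Ω
X_C = 1/(ωC) = 4.10 Ω
Branch 1: Z₁ = R = 5.50 Ω
Branch 2 (series LC): Z₂ = j(X_L − X_C) = j2.57 Ω
Parallel: Z = Z₁Z₂/(Z₁+Z₂), |Z| = 2.33 Ω, ∠Z = 65.0°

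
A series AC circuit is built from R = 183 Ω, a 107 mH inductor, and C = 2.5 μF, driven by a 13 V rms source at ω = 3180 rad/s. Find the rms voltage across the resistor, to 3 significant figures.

8.44 V

X_L = ωL = 340 Ω
X_C = 1/(ωC) = 126 Ω
Net reactance X = X_L − X_C = 214 Ω
Z = 183 + j214 Ω
|Z| = √(183² + 214²) = 282 Ω
I = V/|Z| = 46.1 mA
V_R = I·|Z_R| = 0.0461 × 183 = 8.44 V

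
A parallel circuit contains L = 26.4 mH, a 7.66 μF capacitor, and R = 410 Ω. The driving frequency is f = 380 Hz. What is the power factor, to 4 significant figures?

0.7092

ω = 2πf = 2388 rad/s
X_L = ωL = 63.03 Ω
X_C = 1/(ωC) = 54.68 Ω
Parallel: admittances add. Y = 1/R + 1/(jωL) + jωC
Y = (0.002439 + j0.002424) S
|Y| = 0.003439 S → |Z| = 1/|Y| = 290.8 Ω, ∠Z = −∠Y = -44.83°
cos φ = cos(-44.83°) = 0.7092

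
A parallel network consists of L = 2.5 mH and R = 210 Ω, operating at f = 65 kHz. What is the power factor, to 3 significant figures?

0.979

ω = 2πf = 408400 rad/s
X_L = ωL = 1020 Ω
Parallel: admittances add. Y = 1/R + 1/(jωL)
Y = (0.00476 − j0.000979) S
|Y| = 0.00486 S → |Z| = 1/|Y| = 206 Ω, ∠Z = −∠Y = 11.6°
cos φ = cos(11.6°) = 0.979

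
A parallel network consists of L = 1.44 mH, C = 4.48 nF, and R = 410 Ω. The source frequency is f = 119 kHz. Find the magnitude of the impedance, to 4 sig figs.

ω = 2πf = 747700 rad/s
X_L = ωL = 1077 Ω
X_C = 1/(ωC) = 298.5 Ω
Parallel: admittances add. Y = 1/R + 1/(jωL) + jωC
Y = (0.002439 + j0.002421) S
|Y| = 0.003437 S → |Z| = 1/|Y| = 291.0 Ω, ∠Z = −∠Y = -44.79°

291.0 Ω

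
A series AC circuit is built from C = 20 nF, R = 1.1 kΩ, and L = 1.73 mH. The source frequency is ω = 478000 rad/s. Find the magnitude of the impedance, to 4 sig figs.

1316 Ω

X_L = ωL = 826.9 Ω
X_C = 1/(ωC) = 104.6 Ω
Net reactance X = X_L − X_C = 722.3 Ω
Z = 1100 + j722.3 Ω
|Z| = √(1100² + 722.3²) = 1316 Ω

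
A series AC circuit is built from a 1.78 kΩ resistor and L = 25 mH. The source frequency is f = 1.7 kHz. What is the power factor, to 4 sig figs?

0.9889

ω = 2πf = 10680 rad/s
X_L = ωL = 267.0 Ω
Z = 1780 + j267.0 Ω
|Z| = √(1780² + 267.0²) = 1800 Ω
∠Z = arctan(267.0/1780) = 8.532°
cos φ = cos(8.532°) = 0.9889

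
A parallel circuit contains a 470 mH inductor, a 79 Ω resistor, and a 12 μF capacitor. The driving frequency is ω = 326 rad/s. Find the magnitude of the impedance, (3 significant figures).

77.4 Ω

X_L = ωL = 153 Ω
X_C = 1/(ωC) = 256 Ω
Parallel: admittances add. Y = 1/R + 1/(jωL) + jωC
Y = (0.0127 − j0.00261) S
|Y| = 0.0129 S → |Z| = 1/|Y| = 77.4 Ω, ∠Z = −∠Y = 11.7°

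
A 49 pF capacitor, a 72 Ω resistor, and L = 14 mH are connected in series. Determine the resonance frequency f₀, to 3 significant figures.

ω₀ = 1/√(LC) = 1/√(0.014 × 4.9e-11) = 1.207e+06 rad/s
f₀ = ω₀/(2π) = 192 kHz

192 kHz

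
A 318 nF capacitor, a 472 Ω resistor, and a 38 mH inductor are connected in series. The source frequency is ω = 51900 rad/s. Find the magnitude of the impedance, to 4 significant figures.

1969 Ω

X_L = ωL = 1972 Ω
X_C = 1/(ωC) = 60.59 Ω
Net reactance X = X_L − X_C = 1912 Ω
Z = 472.0 + j1912 Ω
|Z| = √(472.0² + 1912²) = 1969 Ω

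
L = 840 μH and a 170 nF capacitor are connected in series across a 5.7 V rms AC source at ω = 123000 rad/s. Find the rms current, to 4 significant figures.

102.7 mA

X_L = ωL = 103.3 Ω
X_C = 1/(ωC) = 47.82 Ω
Net reactance X = X_L − X_C = 55.50 Ω
Z = j55.50 Ω
|Z| = √(0² + 55.50²) = 55.50 Ω
I = V/|Z| = 5.7/55.50 = 102.7 mA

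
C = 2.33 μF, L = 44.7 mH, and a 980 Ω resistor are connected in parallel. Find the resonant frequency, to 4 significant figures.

ω₀ = 1/√(LC) = 1/√(0.0447 × 2.33e-06) = 3099 rad/s
f₀ = ω₀/(2π) = 493.2 Hz

493.2 Hz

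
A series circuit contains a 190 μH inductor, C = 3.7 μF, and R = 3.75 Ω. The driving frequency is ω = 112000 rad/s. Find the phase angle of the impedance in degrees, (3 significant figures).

78.8°

X_L = ωL = 21.3 Ω
X_C = 1/(ωC) = 2.41 Ω
Net reactance X = X_L − X_C = 18.9 Ω
Z = 3.75 + j18.9 Ω
|Z| = √(3.75² + 18.9²) = 19.2 Ω
∠Z = arctan(18.9/3.75) = 78.8°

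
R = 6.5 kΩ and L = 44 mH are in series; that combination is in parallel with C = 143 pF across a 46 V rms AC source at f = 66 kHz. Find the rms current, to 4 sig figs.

935.9 μA

ω = 2πf = 414700 rad/s
X_L = ωL = 18250 Ω
X_C = 1/(ωC) = 16860 Ω
Branch 1 (R+jX_L): Z₁ = 6500 + j18250 Ω, |Z₁| = 19370 Ω
Branch 2 (−jX_C): Z₂ = −j16860 Ω
Parallel: Z = Z₁Z₂/(Z₁+Z₂), |Z| = 49150 Ω, ∠Z = -31.62°
I = V/|Z| = 46/49150 = 935.9 μA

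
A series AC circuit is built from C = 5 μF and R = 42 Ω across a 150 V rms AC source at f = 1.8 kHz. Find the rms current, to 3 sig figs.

ω = 2πf = 11310 rad/s
X_C = 1/(ωC) = 17.7 Ω
Z = 42.0 − j17.7 Ω
|Z| = √(42.0² + 17.7²) = 45.6 Ω
I = V/|Z| = 150/45.6 = 3.29 A

3.29 A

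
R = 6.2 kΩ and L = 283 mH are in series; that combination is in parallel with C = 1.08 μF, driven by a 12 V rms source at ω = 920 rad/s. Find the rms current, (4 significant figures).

12.00 mA

X_L = ωL = 260.4 Ω
X_C = 1/(ωC) = 1006 Ω
Branch 1 (R+jX_L): Z₁ = 6200 + j260.4 Ω, |Z₁| = 6205 Ω
Branch 2 (−jX_C): Z₂ = −j1006 Ω
Parallel: Z = Z₁Z₂/(Z₁+Z₂), |Z| = 1000 Ω, ∠Z = -80.73°
I = V/|Z| = 12/1000 = 12.00 mA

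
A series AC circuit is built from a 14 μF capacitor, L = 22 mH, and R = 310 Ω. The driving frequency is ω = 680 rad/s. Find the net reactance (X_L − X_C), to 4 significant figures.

X_L = ωL = 14.96 Ω
X_C = 1/(ωC) = 105.0 Ω
X = 14.96 − 105.0 = -90.08 Ω

-90.08 Ω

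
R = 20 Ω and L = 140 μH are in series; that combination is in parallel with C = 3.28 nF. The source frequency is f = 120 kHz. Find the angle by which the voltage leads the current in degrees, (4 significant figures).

75.44°

ω = 2πf = 754000 rad/s
X_L = ωL = 105.6 Ω
X_C = 1/(ωC) = 404.4 Ω
Branch 1 (R+jX_L): Z₁ = 20.00 + j105.6 Ω, |Z₁| = 107.4 Ω
Branch 2 (−jX_C): Z₂ = −j404.4 Ω
Parallel: Z = Z₁Z₂/(Z₁+Z₂), |Z| = 145.1 Ω, ∠Z = 75.44°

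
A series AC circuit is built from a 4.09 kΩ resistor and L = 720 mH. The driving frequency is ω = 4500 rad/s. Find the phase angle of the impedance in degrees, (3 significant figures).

38.4°

X_L = ωL = 3240 Ω
Z = 4090 + j3240 Ω
|Z| = √(4090² + 3240²) = 5220 Ω
∠Z = arctan(3240/4090) = 38.4°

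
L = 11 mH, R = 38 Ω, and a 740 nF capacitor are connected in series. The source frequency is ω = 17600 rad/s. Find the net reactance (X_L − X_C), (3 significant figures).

X_L = ωL = 194 Ω
X_C = 1/(ωC) = 76.8 Ω
X = 194 − 76.8 = 117 Ω

117 Ω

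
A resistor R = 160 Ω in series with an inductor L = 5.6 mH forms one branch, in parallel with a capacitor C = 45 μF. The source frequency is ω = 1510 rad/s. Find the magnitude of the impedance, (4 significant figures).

X_L = ωL = 8.456 Ω
X_C = 1/(ωC) = 14.72 Ω
Branch 1 (R+jX_L): Z₁ = 160.0 + j8.456 Ω, |Z₁| = 160.2 Ω
Branch 2 (−jX_C): Z₂ = −j14.72 Ω
Parallel: Z = Z₁Z₂/(Z₁+Z₂), |Z| = 14.73 Ω, ∠Z = -84.73°

14.73 Ω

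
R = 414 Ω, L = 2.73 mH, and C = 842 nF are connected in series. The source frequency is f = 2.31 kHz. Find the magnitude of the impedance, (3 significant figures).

416 Ω

ω = 2πf = 14510 rad/s
X_L = ωL = 39.6 Ω
X_C = 1/(ωC) = 81.8 Ω
Net reactance X = X_L − X_C = -42.2 Ω
Z = 414 − j42.2 Ω
|Z| = √(414² + 42.2²) = 416 Ω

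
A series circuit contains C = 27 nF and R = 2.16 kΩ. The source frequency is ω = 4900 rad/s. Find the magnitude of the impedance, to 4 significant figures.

X_C = 1/(ωC) = 7559 Ω
Z = 2160 − j7559 Ω
|Z| = √(2160² + 7559²) = 7861 Ω

7861 Ω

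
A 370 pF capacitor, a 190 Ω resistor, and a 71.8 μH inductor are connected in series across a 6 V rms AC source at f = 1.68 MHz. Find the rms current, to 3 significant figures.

11.2 mA

ω = 2πf = 1.056e+07 rad/s
X_L = ωL = 758 Ω
X_C = 1/(ωC) = 256 Ω
Net reactance X = X_L − X_C = 502 Ω
Z = 190 + j502 Ω
|Z| = √(190² + 502²) = 537 Ω
I = V/|Z| = 6/537 = 11.2 mA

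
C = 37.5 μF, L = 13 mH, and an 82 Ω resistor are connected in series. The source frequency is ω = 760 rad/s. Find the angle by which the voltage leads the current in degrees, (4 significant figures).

-17.09°

X_L = ωL = 9.880 Ω
X_C = 1/(ωC) = 35.09 Ω
Net reactance X = X_L − X_C = -25.21 Ω
Z = 82.00 − j25.21 Ω
|Z| = √(82.00² + 25.21²) = 85.79 Ω
∠Z = arctan(-25.21/82.00) = -17.09°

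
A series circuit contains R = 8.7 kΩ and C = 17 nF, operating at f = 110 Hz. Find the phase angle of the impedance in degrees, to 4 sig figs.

ω = 2πf = 691.2 rad/s
X_C = 1/(ωC) = 85110 Ω
Z = 8700 − j85110 Ω
|Z| = √(8700² + 85110²) = 85550 Ω
∠Z = arctan(-85110/8700) = -84.16°

-84.16°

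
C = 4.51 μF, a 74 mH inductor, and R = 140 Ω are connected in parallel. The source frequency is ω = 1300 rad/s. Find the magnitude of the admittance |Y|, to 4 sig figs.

X_L = ωL = 96.20 Ω
X_C = 1/(ωC) = 170.6 Ω
Parallel: admittances add. Y = 1/R + 1/(jωL) + jωC
Y = (0.007143 − j0.004532) S
|Y| = 0.008459 S → |Z| = 1/|Y| = 118.2 Ω, ∠Z = −∠Y = 32.39°

8.459 mS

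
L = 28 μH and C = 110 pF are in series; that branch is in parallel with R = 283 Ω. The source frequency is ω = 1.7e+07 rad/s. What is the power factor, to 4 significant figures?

0.2033

X_L = ωL = 476.0 Ω
X_C = 1/(ωC) = 534.8 Ω
Branch 1: Z₁ = R = 283.0 Ω
Branch 2 (series LC): Z₂ = j(X_L − X_C) = −j58.76 Ω
Parallel: Z = Z₁Z₂/(Z₁+Z₂), |Z| = 57.53 Ω, ∠Z = -78.27°
cos φ = cos(-78.27°) = 0.2033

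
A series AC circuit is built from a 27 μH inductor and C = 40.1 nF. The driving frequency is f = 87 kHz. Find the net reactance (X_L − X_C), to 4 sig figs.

ω = 2πf = 546600 rad/s
X_L = ωL = 14.76 Ω
X_C = 1/(ωC) = 45.62 Ω
X = 14.76 − 45.62 = -30.86 Ω

-30.86 Ω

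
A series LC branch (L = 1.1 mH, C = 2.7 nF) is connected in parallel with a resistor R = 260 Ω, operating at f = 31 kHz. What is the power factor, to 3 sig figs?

ω = 2πf = 194800 rad/s
X_L = ωL = 214 Ω
X_C = 1/(ωC) = 1900 Ω
Branch 1: Z₁ = R = 260 Ω
Branch 2 (series LC): Z₂ = j(X_L − X_C) = −j1690 Ω
Parallel: Z = Z₁Z₂/(Z₁+Z₂), |Z| = 257 Ω, ∠Z = -8.76°
cos φ = cos(-8.76°) = 0.988

0.988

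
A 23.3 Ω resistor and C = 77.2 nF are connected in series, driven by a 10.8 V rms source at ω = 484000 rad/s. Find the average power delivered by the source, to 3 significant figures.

X_C = 1/(ωC) = 26.8 Ω
Z = 23.3 − j26.8 Ω
|Z| = √(23.3² + 26.8²) = 35.5 Ω
∠Z = arctan(-26.8/23.3) = -49.0°
I = V/|Z| = 304 mA
P = VI cos φ = 10.8 × 0.304 × cos(-49.0°) = 2.16 W

2.16 W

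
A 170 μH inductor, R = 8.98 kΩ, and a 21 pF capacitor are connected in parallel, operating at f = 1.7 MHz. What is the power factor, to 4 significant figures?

0.3229

ω = 2πf = 1.068e+07 rad/s
X_L = ωL = 1816 Ω
X_C = 1/(ωC) = 4458 Ω
Parallel: admittances add. Y = 1/R + 1/(jωL) + jωC
Y = (0.0001114 − j0.0003264) S
|Y| = 0.0003449 S → |Z| = 1/|Y| = 2900 Ω, ∠Z = −∠Y = 71.16°
cos φ = cos(71.16°) = 0.3229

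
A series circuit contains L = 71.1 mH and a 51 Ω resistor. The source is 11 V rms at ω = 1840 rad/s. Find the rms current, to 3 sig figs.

78.3 mA

X_L = ωL = 131 Ω
Z = 51.0 + j131 Ω
|Z| = √(51.0² + 131²) = 140 Ω
I = V/|Z| = 11/140 = 78.3 mA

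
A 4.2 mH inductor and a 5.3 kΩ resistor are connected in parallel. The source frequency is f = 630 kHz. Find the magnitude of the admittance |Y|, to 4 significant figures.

ω = 2πf = 3.958e+06 rad/s
X_L = ωL = 16630 Ω
Parallel: admittances add. Y = 1/R + 1/(jωL)
Y = (0.0001887 − j6.015e-05) S
|Y| = 0.0001980 S → |Z| = 1/|Y| = 5050 Ω, ∠Z = −∠Y = 17.68°

198.0 μS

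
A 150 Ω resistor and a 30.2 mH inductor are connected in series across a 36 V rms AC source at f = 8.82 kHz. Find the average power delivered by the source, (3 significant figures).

68.9 mW

ω = 2πf = 55420 rad/s
X_L = ωL = 1670 Ω
Z = 150 + j1670 Ω
|Z| = √(150² + 1670²) = 1680 Ω
∠Z = arctan(1670/150) = 84.9°
I = V/|Z| = 21.4 mA
P = VI cos φ = 36 × 0.0214 × cos(84.9°) = 68.9 mW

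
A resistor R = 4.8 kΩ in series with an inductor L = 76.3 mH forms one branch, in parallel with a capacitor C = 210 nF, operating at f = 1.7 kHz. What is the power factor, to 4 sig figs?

ω = 2πf = 10680 rad/s
X_L = ωL = 815.0 Ω
X_C = 1/(ωC) = 445.8 Ω
Branch 1 (R+jX_L): Z₁ = 4800 + j815.0 Ω, |Z₁| = 4869 Ω
Branch 2 (−jX_C): Z₂ = −j445.8 Ω
Parallel: Z = Z₁Z₂/(Z₁+Z₂), |Z| = 450.9 Ω, ∠Z = -84.76°
cos φ = cos(-84.76°) = 0.09130

0.09130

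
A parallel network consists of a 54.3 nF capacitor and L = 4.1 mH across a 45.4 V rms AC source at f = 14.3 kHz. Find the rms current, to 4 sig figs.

ω = 2πf = 89850 rad/s
X_L = ωL = 368.4 Ω
X_C = 1/(ωC) = 205.0 Ω
Parallel: admittances add. Y = 1/(jωL) + jωC
Y = (0 + j0.002164) S
|Y| = 0.002164 S → |Z| = 1/|Y| = 462.1 Ω, ∠Z = −∠Y = -90.00°
I = V/|Z| = 45.4/462.1 = 98.26 mA

98.26 mA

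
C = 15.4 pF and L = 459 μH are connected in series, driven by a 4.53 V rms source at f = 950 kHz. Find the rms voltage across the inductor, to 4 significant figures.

ω = 2πf = 5.969e+06 rad/s
X_L = ωL = 2740 Ω
X_C = 1/(ωC) = 10880 Ω
Net reactance X = X_L − X_C = -8139 Ω
Z = − j8139 Ω
|Z| = √(0² + 8139²) = 8139 Ω
I = V/|Z| = 556.6 μA
V_L = I·|Z_L| = 0.0005566 × 2740 = 1.525 V

1.525 V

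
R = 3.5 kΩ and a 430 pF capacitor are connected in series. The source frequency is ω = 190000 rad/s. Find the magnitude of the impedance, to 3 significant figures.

12700 Ω

X_C = 1/(ωC) = 12200 Ω
Z = 3500 − j12200 Ω
|Z| = √(3500² + 12200²) = 12700 Ω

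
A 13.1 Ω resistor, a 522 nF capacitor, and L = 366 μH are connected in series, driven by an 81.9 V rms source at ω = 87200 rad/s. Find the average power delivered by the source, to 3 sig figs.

X_L = ωL = 31.9 Ω
X_C = 1/(ωC) = 22.0 Ω
Net reactance X = X_L − X_C = 9.95 Ω
Z = 13.1 + j9.95 Ω
|Z| = √(13.1² + 9.95²) = 16.4 Ω
∠Z = arctan(9.95/13.1) = 37.2°
I = V/|Z| = 4.98 A
P = VI cos φ = 81.9 × 4.98 × cos(37.2°) = 325 W

325 W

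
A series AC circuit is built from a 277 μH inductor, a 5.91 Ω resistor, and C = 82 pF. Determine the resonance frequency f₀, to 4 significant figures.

ω₀ = 1/√(LC) = 1/√(0.000277 × 8.2e-11) = 6.635e+06 rad/s
f₀ = ω₀/(2π) = 1.056 MHz

1.056 MHz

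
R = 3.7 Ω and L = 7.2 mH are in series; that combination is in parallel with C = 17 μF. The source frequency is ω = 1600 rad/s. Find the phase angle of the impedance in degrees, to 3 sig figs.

63.9°

X_L = ωL = 11.5 Ω
X_C = 1/(ωC) = 36.8 Ω
Branch 1 (R+jX_L): Z₁ = 3.70 + j11.5 Ω, |Z₁| = 12.1 Ω
Branch 2 (−jX_C): Z₂ = −j36.8 Ω
Parallel: Z = Z₁Z₂/(Z₁+Z₂), |Z| = 17.4 Ω, ∠Z = 63.9°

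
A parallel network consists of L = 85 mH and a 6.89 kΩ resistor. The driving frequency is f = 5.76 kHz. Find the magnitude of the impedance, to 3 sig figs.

2810 Ω

ω = 2πf = 36190 rad/s
X_L = ωL = 3080 Ω
Parallel: admittances add. Y = 1/R + 1/(jωL)
Y = (0.000145 − j0.000325) S
|Y| = 0.000356 S → |Z| = 1/|Y| = 2810 Ω, ∠Z = −∠Y = 65.9°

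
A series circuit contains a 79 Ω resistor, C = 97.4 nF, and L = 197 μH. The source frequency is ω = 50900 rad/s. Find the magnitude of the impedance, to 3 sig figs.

207 Ω

X_L = ωL = 10.0 Ω
X_C = 1/(ωC) = 202 Ω
Net reactance X = X_L − X_C = -192 Ω
Z = 79.0 − j192 Ω
|Z| = √(79.0² + 192²) = 207 Ω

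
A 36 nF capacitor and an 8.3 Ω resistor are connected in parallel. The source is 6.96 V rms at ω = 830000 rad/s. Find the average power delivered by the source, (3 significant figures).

5.84 W

X_C = 1/(ωC) = 33.5 Ω
Parallel: admittances add. Y = 1/R + jωC
Y = (0.120 + j0.0299) S
|Y| = 0.124 S → |Z| = 1/|Y| = 8.06 Ω, ∠Z = −∠Y = -13.9°
I = V/|Z| = 864 mA
P = VI cos φ = 6.96 × 0.864 × cos(-13.9°) = 5.84 W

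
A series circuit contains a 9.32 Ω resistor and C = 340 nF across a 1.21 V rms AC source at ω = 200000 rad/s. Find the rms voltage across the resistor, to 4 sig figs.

X_C = 1/(ωC) = 14.71 Ω
Z = 9.320 − j14.71 Ω
|Z| = √(9.320² + 14.71²) = 17.41 Ω
I = V/|Z| = 69.50 mA
V_R = I·|Z_R| = 0.06950 × 9.320 = 0.6477 V

0.6477 V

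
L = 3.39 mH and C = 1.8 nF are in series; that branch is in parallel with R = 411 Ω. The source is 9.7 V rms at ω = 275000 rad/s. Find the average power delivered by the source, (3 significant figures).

X_L = ωL = 932 Ω
X_C = 1/(ωC) = 2020 Ω
Branch 1: Z₁ = R = 411 Ω
Branch 2 (series LC): Z₂ = j(X_L − X_C) = −j1090 Ω
Parallel: Z = Z₁Z₂/(Z₁+Z₂), |Z| = 384 Ω, ∠Z = -20.7°
I = V/|Z| = 25.2 mA
P = VI cos φ = 9.7 × 0.0252 × cos(-20.7°) = 229 mW

229 mW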